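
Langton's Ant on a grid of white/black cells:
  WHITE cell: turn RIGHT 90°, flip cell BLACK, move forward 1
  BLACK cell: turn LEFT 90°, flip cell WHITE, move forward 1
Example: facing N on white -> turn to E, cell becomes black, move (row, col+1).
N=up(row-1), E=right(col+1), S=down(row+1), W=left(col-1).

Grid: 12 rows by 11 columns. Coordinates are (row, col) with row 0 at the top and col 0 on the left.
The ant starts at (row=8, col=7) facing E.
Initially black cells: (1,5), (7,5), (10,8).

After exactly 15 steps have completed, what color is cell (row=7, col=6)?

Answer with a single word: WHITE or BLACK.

Answer: WHITE

Derivation:
Step 1: on WHITE (8,7): turn R to S, flip to black, move to (9,7). |black|=4
Step 2: on WHITE (9,7): turn R to W, flip to black, move to (9,6). |black|=5
Step 3: on WHITE (9,6): turn R to N, flip to black, move to (8,6). |black|=6
Step 4: on WHITE (8,6): turn R to E, flip to black, move to (8,7). |black|=7
Step 5: on BLACK (8,7): turn L to N, flip to white, move to (7,7). |black|=6
Step 6: on WHITE (7,7): turn R to E, flip to black, move to (7,8). |black|=7
Step 7: on WHITE (7,8): turn R to S, flip to black, move to (8,8). |black|=8
Step 8: on WHITE (8,8): turn R to W, flip to black, move to (8,7). |black|=9
Step 9: on WHITE (8,7): turn R to N, flip to black, move to (7,7). |black|=10
Step 10: on BLACK (7,7): turn L to W, flip to white, move to (7,6). |black|=9
Step 11: on WHITE (7,6): turn R to N, flip to black, move to (6,6). |black|=10
Step 12: on WHITE (6,6): turn R to E, flip to black, move to (6,7). |black|=11
Step 13: on WHITE (6,7): turn R to S, flip to black, move to (7,7). |black|=12
Step 14: on WHITE (7,7): turn R to W, flip to black, move to (7,6). |black|=13
Step 15: on BLACK (7,6): turn L to S, flip to white, move to (8,6). |black|=12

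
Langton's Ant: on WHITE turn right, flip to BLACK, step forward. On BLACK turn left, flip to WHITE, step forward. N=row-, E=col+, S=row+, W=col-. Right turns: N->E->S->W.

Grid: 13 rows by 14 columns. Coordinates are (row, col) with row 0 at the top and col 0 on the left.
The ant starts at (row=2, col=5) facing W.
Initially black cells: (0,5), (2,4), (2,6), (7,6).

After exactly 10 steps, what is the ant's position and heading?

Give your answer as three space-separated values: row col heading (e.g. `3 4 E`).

Step 1: on WHITE (2,5): turn R to N, flip to black, move to (1,5). |black|=5
Step 2: on WHITE (1,5): turn R to E, flip to black, move to (1,6). |black|=6
Step 3: on WHITE (1,6): turn R to S, flip to black, move to (2,6). |black|=7
Step 4: on BLACK (2,6): turn L to E, flip to white, move to (2,7). |black|=6
Step 5: on WHITE (2,7): turn R to S, flip to black, move to (3,7). |black|=7
Step 6: on WHITE (3,7): turn R to W, flip to black, move to (3,6). |black|=8
Step 7: on WHITE (3,6): turn R to N, flip to black, move to (2,6). |black|=9
Step 8: on WHITE (2,6): turn R to E, flip to black, move to (2,7). |black|=10
Step 9: on BLACK (2,7): turn L to N, flip to white, move to (1,7). |black|=9
Step 10: on WHITE (1,7): turn R to E, flip to black, move to (1,8). |black|=10

Answer: 1 8 E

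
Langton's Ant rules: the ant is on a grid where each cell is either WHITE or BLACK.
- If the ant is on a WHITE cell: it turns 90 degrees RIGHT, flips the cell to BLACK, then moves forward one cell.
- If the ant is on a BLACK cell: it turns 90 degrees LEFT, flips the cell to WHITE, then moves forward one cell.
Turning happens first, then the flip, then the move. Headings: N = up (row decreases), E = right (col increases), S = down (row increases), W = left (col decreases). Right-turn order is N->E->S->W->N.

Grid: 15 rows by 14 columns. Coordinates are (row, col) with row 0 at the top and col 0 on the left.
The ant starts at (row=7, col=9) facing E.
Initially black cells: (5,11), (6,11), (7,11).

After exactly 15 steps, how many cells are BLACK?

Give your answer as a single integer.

Step 1: on WHITE (7,9): turn R to S, flip to black, move to (8,9). |black|=4
Step 2: on WHITE (8,9): turn R to W, flip to black, move to (8,8). |black|=5
Step 3: on WHITE (8,8): turn R to N, flip to black, move to (7,8). |black|=6
Step 4: on WHITE (7,8): turn R to E, flip to black, move to (7,9). |black|=7
Step 5: on BLACK (7,9): turn L to N, flip to white, move to (6,9). |black|=6
Step 6: on WHITE (6,9): turn R to E, flip to black, move to (6,10). |black|=7
Step 7: on WHITE (6,10): turn R to S, flip to black, move to (7,10). |black|=8
Step 8: on WHITE (7,10): turn R to W, flip to black, move to (7,9). |black|=9
Step 9: on WHITE (7,9): turn R to N, flip to black, move to (6,9). |black|=10
Step 10: on BLACK (6,9): turn L to W, flip to white, move to (6,8). |black|=9
Step 11: on WHITE (6,8): turn R to N, flip to black, move to (5,8). |black|=10
Step 12: on WHITE (5,8): turn R to E, flip to black, move to (5,9). |black|=11
Step 13: on WHITE (5,9): turn R to S, flip to black, move to (6,9). |black|=12
Step 14: on WHITE (6,9): turn R to W, flip to black, move to (6,8). |black|=13
Step 15: on BLACK (6,8): turn L to S, flip to white, move to (7,8). |black|=12

Answer: 12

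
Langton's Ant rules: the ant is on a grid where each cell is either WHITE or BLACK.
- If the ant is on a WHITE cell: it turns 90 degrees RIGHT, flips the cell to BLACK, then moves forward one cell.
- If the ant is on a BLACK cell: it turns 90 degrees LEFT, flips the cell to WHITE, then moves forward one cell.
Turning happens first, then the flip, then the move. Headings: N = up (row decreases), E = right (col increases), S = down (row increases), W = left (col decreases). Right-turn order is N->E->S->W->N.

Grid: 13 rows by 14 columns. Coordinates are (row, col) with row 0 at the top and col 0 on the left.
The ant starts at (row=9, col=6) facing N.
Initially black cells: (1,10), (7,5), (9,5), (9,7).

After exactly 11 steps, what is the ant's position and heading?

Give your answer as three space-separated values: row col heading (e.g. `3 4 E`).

Step 1: on WHITE (9,6): turn R to E, flip to black, move to (9,7). |black|=5
Step 2: on BLACK (9,7): turn L to N, flip to white, move to (8,7). |black|=4
Step 3: on WHITE (8,7): turn R to E, flip to black, move to (8,8). |black|=5
Step 4: on WHITE (8,8): turn R to S, flip to black, move to (9,8). |black|=6
Step 5: on WHITE (9,8): turn R to W, flip to black, move to (9,7). |black|=7
Step 6: on WHITE (9,7): turn R to N, flip to black, move to (8,7). |black|=8
Step 7: on BLACK (8,7): turn L to W, flip to white, move to (8,6). |black|=7
Step 8: on WHITE (8,6): turn R to N, flip to black, move to (7,6). |black|=8
Step 9: on WHITE (7,6): turn R to E, flip to black, move to (7,7). |black|=9
Step 10: on WHITE (7,7): turn R to S, flip to black, move to (8,7). |black|=10
Step 11: on WHITE (8,7): turn R to W, flip to black, move to (8,6). |black|=11

Answer: 8 6 W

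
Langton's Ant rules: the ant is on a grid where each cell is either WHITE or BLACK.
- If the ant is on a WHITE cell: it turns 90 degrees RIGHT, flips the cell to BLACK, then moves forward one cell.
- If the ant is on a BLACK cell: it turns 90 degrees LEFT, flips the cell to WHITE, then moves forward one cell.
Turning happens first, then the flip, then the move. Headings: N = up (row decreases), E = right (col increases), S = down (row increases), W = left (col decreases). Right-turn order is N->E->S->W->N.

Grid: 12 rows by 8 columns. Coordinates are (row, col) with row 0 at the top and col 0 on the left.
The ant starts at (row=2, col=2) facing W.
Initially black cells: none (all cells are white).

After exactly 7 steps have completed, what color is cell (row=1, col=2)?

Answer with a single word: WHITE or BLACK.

Step 1: on WHITE (2,2): turn R to N, flip to black, move to (1,2). |black|=1
Step 2: on WHITE (1,2): turn R to E, flip to black, move to (1,3). |black|=2
Step 3: on WHITE (1,3): turn R to S, flip to black, move to (2,3). |black|=3
Step 4: on WHITE (2,3): turn R to W, flip to black, move to (2,2). |black|=4
Step 5: on BLACK (2,2): turn L to S, flip to white, move to (3,2). |black|=3
Step 6: on WHITE (3,2): turn R to W, flip to black, move to (3,1). |black|=4
Step 7: on WHITE (3,1): turn R to N, flip to black, move to (2,1). |black|=5

Answer: BLACK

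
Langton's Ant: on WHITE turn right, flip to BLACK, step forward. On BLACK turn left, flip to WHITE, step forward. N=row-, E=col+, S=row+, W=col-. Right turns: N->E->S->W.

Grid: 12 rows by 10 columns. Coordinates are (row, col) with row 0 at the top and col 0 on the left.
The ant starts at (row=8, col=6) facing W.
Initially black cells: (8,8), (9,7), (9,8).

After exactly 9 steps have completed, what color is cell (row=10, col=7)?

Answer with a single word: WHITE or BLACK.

Step 1: on WHITE (8,6): turn R to N, flip to black, move to (7,6). |black|=4
Step 2: on WHITE (7,6): turn R to E, flip to black, move to (7,7). |black|=5
Step 3: on WHITE (7,7): turn R to S, flip to black, move to (8,7). |black|=6
Step 4: on WHITE (8,7): turn R to W, flip to black, move to (8,6). |black|=7
Step 5: on BLACK (8,6): turn L to S, flip to white, move to (9,6). |black|=6
Step 6: on WHITE (9,6): turn R to W, flip to black, move to (9,5). |black|=7
Step 7: on WHITE (9,5): turn R to N, flip to black, move to (8,5). |black|=8
Step 8: on WHITE (8,5): turn R to E, flip to black, move to (8,6). |black|=9
Step 9: on WHITE (8,6): turn R to S, flip to black, move to (9,6). |black|=10

Answer: WHITE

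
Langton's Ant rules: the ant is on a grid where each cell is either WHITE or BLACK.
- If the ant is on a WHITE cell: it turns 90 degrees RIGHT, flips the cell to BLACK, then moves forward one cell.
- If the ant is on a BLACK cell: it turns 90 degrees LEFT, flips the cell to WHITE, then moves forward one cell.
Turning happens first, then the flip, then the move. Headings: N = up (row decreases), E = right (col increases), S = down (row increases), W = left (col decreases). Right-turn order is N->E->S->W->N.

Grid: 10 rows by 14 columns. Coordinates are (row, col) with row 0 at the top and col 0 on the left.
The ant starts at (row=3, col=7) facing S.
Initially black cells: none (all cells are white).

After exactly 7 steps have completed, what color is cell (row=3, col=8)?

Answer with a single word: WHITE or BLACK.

Answer: BLACK

Derivation:
Step 1: on WHITE (3,7): turn R to W, flip to black, move to (3,6). |black|=1
Step 2: on WHITE (3,6): turn R to N, flip to black, move to (2,6). |black|=2
Step 3: on WHITE (2,6): turn R to E, flip to black, move to (2,7). |black|=3
Step 4: on WHITE (2,7): turn R to S, flip to black, move to (3,7). |black|=4
Step 5: on BLACK (3,7): turn L to E, flip to white, move to (3,8). |black|=3
Step 6: on WHITE (3,8): turn R to S, flip to black, move to (4,8). |black|=4
Step 7: on WHITE (4,8): turn R to W, flip to black, move to (4,7). |black|=5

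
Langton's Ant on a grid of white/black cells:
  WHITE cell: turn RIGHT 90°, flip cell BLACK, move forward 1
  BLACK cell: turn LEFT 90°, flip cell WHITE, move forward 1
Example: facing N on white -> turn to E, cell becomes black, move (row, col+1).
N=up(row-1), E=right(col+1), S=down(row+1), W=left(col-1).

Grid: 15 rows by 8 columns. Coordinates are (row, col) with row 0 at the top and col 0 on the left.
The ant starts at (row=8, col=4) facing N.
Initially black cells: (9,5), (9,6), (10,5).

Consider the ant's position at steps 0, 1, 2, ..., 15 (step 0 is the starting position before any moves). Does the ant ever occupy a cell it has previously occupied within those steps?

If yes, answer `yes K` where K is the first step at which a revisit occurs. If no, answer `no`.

Step 1: on WHITE (8,4): turn R to E, flip to black, move to (8,5). |black|=4 — new cell
Step 2: on WHITE (8,5): turn R to S, flip to black, move to (9,5). |black|=5 — new cell
Step 3: on BLACK (9,5): turn L to E, flip to white, move to (9,6). |black|=4 — new cell
Step 4: on BLACK (9,6): turn L to N, flip to white, move to (8,6). |black|=3 — new cell
Step 5: on WHITE (8,6): turn R to E, flip to black, move to (8,7). |black|=4 — new cell
Step 6: on WHITE (8,7): turn R to S, flip to black, move to (9,7). |black|=5 — new cell
Step 7: on WHITE (9,7): turn R to W, flip to black, move to (9,6). |black|=6 — REVISIT

Answer: yes 7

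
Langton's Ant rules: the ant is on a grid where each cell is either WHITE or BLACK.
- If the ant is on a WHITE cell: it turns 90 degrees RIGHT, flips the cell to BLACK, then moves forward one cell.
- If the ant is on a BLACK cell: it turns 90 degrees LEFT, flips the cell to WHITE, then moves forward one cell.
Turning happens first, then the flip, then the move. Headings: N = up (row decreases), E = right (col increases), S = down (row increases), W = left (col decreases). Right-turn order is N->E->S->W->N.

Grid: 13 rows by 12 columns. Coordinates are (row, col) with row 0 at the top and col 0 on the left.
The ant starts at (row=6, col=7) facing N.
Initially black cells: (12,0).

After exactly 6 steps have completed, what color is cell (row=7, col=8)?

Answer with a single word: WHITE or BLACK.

Step 1: on WHITE (6,7): turn R to E, flip to black, move to (6,8). |black|=2
Step 2: on WHITE (6,8): turn R to S, flip to black, move to (7,8). |black|=3
Step 3: on WHITE (7,8): turn R to W, flip to black, move to (7,7). |black|=4
Step 4: on WHITE (7,7): turn R to N, flip to black, move to (6,7). |black|=5
Step 5: on BLACK (6,7): turn L to W, flip to white, move to (6,6). |black|=4
Step 6: on WHITE (6,6): turn R to N, flip to black, move to (5,6). |black|=5

Answer: BLACK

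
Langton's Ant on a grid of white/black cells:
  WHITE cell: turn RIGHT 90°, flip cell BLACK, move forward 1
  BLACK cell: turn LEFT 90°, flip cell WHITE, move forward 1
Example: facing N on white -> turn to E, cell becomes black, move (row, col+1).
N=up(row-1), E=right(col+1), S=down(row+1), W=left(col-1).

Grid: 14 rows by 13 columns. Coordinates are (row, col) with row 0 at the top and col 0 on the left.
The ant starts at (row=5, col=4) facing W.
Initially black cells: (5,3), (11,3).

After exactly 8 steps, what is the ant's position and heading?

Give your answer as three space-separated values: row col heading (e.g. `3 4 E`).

Step 1: on WHITE (5,4): turn R to N, flip to black, move to (4,4). |black|=3
Step 2: on WHITE (4,4): turn R to E, flip to black, move to (4,5). |black|=4
Step 3: on WHITE (4,5): turn R to S, flip to black, move to (5,5). |black|=5
Step 4: on WHITE (5,5): turn R to W, flip to black, move to (5,4). |black|=6
Step 5: on BLACK (5,4): turn L to S, flip to white, move to (6,4). |black|=5
Step 6: on WHITE (6,4): turn R to W, flip to black, move to (6,3). |black|=6
Step 7: on WHITE (6,3): turn R to N, flip to black, move to (5,3). |black|=7
Step 8: on BLACK (5,3): turn L to W, flip to white, move to (5,2). |black|=6

Answer: 5 2 W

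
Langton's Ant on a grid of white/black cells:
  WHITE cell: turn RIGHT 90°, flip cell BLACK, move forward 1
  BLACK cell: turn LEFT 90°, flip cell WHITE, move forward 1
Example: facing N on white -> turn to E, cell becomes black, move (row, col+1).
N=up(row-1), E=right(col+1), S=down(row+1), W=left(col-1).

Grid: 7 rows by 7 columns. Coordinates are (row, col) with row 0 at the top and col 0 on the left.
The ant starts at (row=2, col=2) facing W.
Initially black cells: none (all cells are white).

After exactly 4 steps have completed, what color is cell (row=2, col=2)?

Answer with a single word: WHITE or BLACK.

Step 1: on WHITE (2,2): turn R to N, flip to black, move to (1,2). |black|=1
Step 2: on WHITE (1,2): turn R to E, flip to black, move to (1,3). |black|=2
Step 3: on WHITE (1,3): turn R to S, flip to black, move to (2,3). |black|=3
Step 4: on WHITE (2,3): turn R to W, flip to black, move to (2,2). |black|=4

Answer: BLACK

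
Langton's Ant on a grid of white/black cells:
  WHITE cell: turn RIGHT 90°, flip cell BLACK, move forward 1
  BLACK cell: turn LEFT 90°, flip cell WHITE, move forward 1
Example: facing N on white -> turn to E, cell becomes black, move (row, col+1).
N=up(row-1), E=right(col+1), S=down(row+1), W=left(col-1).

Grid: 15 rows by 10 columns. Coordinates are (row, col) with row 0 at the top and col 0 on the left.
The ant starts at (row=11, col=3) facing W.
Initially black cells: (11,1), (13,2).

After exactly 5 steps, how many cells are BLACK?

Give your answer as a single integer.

Step 1: on WHITE (11,3): turn R to N, flip to black, move to (10,3). |black|=3
Step 2: on WHITE (10,3): turn R to E, flip to black, move to (10,4). |black|=4
Step 3: on WHITE (10,4): turn R to S, flip to black, move to (11,4). |black|=5
Step 4: on WHITE (11,4): turn R to W, flip to black, move to (11,3). |black|=6
Step 5: on BLACK (11,3): turn L to S, flip to white, move to (12,3). |black|=5

Answer: 5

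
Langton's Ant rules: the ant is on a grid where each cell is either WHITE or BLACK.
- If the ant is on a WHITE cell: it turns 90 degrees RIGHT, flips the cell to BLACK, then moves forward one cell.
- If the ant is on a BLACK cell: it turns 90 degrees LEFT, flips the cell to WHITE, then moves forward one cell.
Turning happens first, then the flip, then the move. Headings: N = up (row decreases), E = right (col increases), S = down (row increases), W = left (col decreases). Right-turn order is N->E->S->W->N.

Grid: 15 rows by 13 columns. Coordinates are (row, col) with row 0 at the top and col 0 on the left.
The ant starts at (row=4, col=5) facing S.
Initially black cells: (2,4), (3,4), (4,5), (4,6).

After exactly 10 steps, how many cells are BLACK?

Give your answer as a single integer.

Step 1: on BLACK (4,5): turn L to E, flip to white, move to (4,6). |black|=3
Step 2: on BLACK (4,6): turn L to N, flip to white, move to (3,6). |black|=2
Step 3: on WHITE (3,6): turn R to E, flip to black, move to (3,7). |black|=3
Step 4: on WHITE (3,7): turn R to S, flip to black, move to (4,7). |black|=4
Step 5: on WHITE (4,7): turn R to W, flip to black, move to (4,6). |black|=5
Step 6: on WHITE (4,6): turn R to N, flip to black, move to (3,6). |black|=6
Step 7: on BLACK (3,6): turn L to W, flip to white, move to (3,5). |black|=5
Step 8: on WHITE (3,5): turn R to N, flip to black, move to (2,5). |black|=6
Step 9: on WHITE (2,5): turn R to E, flip to black, move to (2,6). |black|=7
Step 10: on WHITE (2,6): turn R to S, flip to black, move to (3,6). |black|=8

Answer: 8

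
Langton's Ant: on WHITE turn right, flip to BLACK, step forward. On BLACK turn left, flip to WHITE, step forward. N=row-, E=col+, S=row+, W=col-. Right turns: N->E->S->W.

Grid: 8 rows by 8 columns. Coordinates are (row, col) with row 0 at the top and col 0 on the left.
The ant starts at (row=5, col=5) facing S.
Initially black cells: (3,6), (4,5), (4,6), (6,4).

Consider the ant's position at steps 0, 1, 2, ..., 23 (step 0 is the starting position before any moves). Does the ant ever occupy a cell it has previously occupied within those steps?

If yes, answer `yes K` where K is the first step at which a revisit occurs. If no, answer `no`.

Step 1: on WHITE (5,5): turn R to W, flip to black, move to (5,4). |black|=5 — new cell
Step 2: on WHITE (5,4): turn R to N, flip to black, move to (4,4). |black|=6 — new cell
Step 3: on WHITE (4,4): turn R to E, flip to black, move to (4,5). |black|=7 — new cell
Step 4: on BLACK (4,5): turn L to N, flip to white, move to (3,5). |black|=6 — new cell
Step 5: on WHITE (3,5): turn R to E, flip to black, move to (3,6). |black|=7 — new cell
Step 6: on BLACK (3,6): turn L to N, flip to white, move to (2,6). |black|=6 — new cell
Step 7: on WHITE (2,6): turn R to E, flip to black, move to (2,7). |black|=7 — new cell
Step 8: on WHITE (2,7): turn R to S, flip to black, move to (3,7). |black|=8 — new cell
Step 9: on WHITE (3,7): turn R to W, flip to black, move to (3,6). |black|=9 — REVISIT

Answer: yes 9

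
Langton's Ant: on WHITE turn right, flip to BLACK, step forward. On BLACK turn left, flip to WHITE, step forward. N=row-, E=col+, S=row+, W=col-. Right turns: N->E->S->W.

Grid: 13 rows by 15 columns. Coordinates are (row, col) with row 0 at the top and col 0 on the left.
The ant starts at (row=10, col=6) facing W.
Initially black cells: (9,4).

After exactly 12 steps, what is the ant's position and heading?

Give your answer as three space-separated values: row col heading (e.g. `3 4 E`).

Step 1: on WHITE (10,6): turn R to N, flip to black, move to (9,6). |black|=2
Step 2: on WHITE (9,6): turn R to E, flip to black, move to (9,7). |black|=3
Step 3: on WHITE (9,7): turn R to S, flip to black, move to (10,7). |black|=4
Step 4: on WHITE (10,7): turn R to W, flip to black, move to (10,6). |black|=5
Step 5: on BLACK (10,6): turn L to S, flip to white, move to (11,6). |black|=4
Step 6: on WHITE (11,6): turn R to W, flip to black, move to (11,5). |black|=5
Step 7: on WHITE (11,5): turn R to N, flip to black, move to (10,5). |black|=6
Step 8: on WHITE (10,5): turn R to E, flip to black, move to (10,6). |black|=7
Step 9: on WHITE (10,6): turn R to S, flip to black, move to (11,6). |black|=8
Step 10: on BLACK (11,6): turn L to E, flip to white, move to (11,7). |black|=7
Step 11: on WHITE (11,7): turn R to S, flip to black, move to (12,7). |black|=8
Step 12: on WHITE (12,7): turn R to W, flip to black, move to (12,6). |black|=9

Answer: 12 6 W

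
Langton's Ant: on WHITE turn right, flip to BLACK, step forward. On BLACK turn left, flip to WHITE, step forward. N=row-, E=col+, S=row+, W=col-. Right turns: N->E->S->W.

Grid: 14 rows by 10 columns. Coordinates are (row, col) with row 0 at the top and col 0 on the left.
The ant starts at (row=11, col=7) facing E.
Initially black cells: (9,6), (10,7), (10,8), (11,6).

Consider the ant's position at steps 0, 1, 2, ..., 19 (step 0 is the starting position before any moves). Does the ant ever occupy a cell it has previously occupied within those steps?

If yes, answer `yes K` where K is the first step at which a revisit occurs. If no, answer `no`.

Answer: yes 7

Derivation:
Step 1: on WHITE (11,7): turn R to S, flip to black, move to (12,7). |black|=5 — new cell
Step 2: on WHITE (12,7): turn R to W, flip to black, move to (12,6). |black|=6 — new cell
Step 3: on WHITE (12,6): turn R to N, flip to black, move to (11,6). |black|=7 — new cell
Step 4: on BLACK (11,6): turn L to W, flip to white, move to (11,5). |black|=6 — new cell
Step 5: on WHITE (11,5): turn R to N, flip to black, move to (10,5). |black|=7 — new cell
Step 6: on WHITE (10,5): turn R to E, flip to black, move to (10,6). |black|=8 — new cell
Step 7: on WHITE (10,6): turn R to S, flip to black, move to (11,6). |black|=9 — REVISIT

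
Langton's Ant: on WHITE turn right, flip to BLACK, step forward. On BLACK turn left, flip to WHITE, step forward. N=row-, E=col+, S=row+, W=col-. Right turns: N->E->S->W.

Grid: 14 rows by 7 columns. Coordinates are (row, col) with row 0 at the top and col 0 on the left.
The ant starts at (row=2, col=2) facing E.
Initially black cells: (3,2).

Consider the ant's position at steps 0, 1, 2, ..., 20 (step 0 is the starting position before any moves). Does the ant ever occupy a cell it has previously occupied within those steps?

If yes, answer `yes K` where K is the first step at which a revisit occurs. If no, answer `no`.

Step 1: on WHITE (2,2): turn R to S, flip to black, move to (3,2). |black|=2 — new cell
Step 2: on BLACK (3,2): turn L to E, flip to white, move to (3,3). |black|=1 — new cell
Step 3: on WHITE (3,3): turn R to S, flip to black, move to (4,3). |black|=2 — new cell
Step 4: on WHITE (4,3): turn R to W, flip to black, move to (4,2). |black|=3 — new cell
Step 5: on WHITE (4,2): turn R to N, flip to black, move to (3,2). |black|=4 — REVISIT

Answer: yes 5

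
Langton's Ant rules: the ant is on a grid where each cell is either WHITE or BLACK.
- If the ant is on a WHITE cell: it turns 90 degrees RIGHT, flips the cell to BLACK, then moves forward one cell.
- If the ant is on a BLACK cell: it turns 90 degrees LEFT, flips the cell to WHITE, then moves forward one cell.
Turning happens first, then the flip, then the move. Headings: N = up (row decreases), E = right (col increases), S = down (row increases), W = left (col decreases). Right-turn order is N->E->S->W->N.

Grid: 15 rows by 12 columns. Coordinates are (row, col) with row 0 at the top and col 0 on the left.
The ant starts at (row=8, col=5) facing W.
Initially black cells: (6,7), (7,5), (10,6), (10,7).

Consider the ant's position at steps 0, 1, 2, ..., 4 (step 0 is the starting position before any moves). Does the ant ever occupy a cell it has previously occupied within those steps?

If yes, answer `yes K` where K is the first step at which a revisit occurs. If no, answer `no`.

Step 1: on WHITE (8,5): turn R to N, flip to black, move to (7,5). |black|=5 — new cell
Step 2: on BLACK (7,5): turn L to W, flip to white, move to (7,4). |black|=4 — new cell
Step 3: on WHITE (7,4): turn R to N, flip to black, move to (6,4). |black|=5 — new cell
Step 4: on WHITE (6,4): turn R to E, flip to black, move to (6,5). |black|=6 — new cell
No revisit within 4 steps.

Answer: no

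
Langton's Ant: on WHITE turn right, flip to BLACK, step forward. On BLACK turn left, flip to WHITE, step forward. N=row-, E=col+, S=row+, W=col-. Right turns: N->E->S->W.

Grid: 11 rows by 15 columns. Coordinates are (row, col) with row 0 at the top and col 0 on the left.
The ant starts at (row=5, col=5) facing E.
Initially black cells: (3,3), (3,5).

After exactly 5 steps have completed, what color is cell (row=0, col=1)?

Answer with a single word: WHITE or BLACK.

Answer: WHITE

Derivation:
Step 1: on WHITE (5,5): turn R to S, flip to black, move to (6,5). |black|=3
Step 2: on WHITE (6,5): turn R to W, flip to black, move to (6,4). |black|=4
Step 3: on WHITE (6,4): turn R to N, flip to black, move to (5,4). |black|=5
Step 4: on WHITE (5,4): turn R to E, flip to black, move to (5,5). |black|=6
Step 5: on BLACK (5,5): turn L to N, flip to white, move to (4,5). |black|=5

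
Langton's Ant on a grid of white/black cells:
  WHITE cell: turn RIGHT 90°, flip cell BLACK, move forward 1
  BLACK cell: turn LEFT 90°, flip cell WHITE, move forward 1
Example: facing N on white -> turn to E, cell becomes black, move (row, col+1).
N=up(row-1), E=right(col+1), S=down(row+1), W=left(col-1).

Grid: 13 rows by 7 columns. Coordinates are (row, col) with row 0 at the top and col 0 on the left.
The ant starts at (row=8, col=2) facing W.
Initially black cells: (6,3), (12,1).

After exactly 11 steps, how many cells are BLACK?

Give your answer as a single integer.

Step 1: on WHITE (8,2): turn R to N, flip to black, move to (7,2). |black|=3
Step 2: on WHITE (7,2): turn R to E, flip to black, move to (7,3). |black|=4
Step 3: on WHITE (7,3): turn R to S, flip to black, move to (8,3). |black|=5
Step 4: on WHITE (8,3): turn R to W, flip to black, move to (8,2). |black|=6
Step 5: on BLACK (8,2): turn L to S, flip to white, move to (9,2). |black|=5
Step 6: on WHITE (9,2): turn R to W, flip to black, move to (9,1). |black|=6
Step 7: on WHITE (9,1): turn R to N, flip to black, move to (8,1). |black|=7
Step 8: on WHITE (8,1): turn R to E, flip to black, move to (8,2). |black|=8
Step 9: on WHITE (8,2): turn R to S, flip to black, move to (9,2). |black|=9
Step 10: on BLACK (9,2): turn L to E, flip to white, move to (9,3). |black|=8
Step 11: on WHITE (9,3): turn R to S, flip to black, move to (10,3). |black|=9

Answer: 9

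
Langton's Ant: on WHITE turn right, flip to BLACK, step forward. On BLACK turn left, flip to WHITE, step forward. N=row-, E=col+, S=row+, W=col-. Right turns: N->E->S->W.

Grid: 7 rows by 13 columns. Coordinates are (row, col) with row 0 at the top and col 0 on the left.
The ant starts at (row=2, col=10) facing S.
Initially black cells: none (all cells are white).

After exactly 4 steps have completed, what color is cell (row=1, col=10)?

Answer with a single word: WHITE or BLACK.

Step 1: on WHITE (2,10): turn R to W, flip to black, move to (2,9). |black|=1
Step 2: on WHITE (2,9): turn R to N, flip to black, move to (1,9). |black|=2
Step 3: on WHITE (1,9): turn R to E, flip to black, move to (1,10). |black|=3
Step 4: on WHITE (1,10): turn R to S, flip to black, move to (2,10). |black|=4

Answer: BLACK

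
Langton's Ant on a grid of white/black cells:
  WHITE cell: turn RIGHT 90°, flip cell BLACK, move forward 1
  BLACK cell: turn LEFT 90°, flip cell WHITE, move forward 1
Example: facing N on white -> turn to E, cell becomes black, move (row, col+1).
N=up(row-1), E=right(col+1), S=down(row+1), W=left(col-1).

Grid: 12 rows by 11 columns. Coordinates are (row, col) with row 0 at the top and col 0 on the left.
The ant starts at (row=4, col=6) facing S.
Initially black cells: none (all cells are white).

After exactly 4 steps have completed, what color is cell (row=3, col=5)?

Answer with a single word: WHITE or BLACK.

Step 1: on WHITE (4,6): turn R to W, flip to black, move to (4,5). |black|=1
Step 2: on WHITE (4,5): turn R to N, flip to black, move to (3,5). |black|=2
Step 3: on WHITE (3,5): turn R to E, flip to black, move to (3,6). |black|=3
Step 4: on WHITE (3,6): turn R to S, flip to black, move to (4,6). |black|=4

Answer: BLACK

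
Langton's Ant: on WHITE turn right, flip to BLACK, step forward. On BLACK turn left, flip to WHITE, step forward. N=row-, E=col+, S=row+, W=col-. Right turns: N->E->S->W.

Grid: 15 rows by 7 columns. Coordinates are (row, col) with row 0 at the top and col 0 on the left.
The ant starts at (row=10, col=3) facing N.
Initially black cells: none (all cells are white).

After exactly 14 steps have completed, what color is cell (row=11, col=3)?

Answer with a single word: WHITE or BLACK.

Step 1: on WHITE (10,3): turn R to E, flip to black, move to (10,4). |black|=1
Step 2: on WHITE (10,4): turn R to S, flip to black, move to (11,4). |black|=2
Step 3: on WHITE (11,4): turn R to W, flip to black, move to (11,3). |black|=3
Step 4: on WHITE (11,3): turn R to N, flip to black, move to (10,3). |black|=4
Step 5: on BLACK (10,3): turn L to W, flip to white, move to (10,2). |black|=3
Step 6: on WHITE (10,2): turn R to N, flip to black, move to (9,2). |black|=4
Step 7: on WHITE (9,2): turn R to E, flip to black, move to (9,3). |black|=5
Step 8: on WHITE (9,3): turn R to S, flip to black, move to (10,3). |black|=6
Step 9: on WHITE (10,3): turn R to W, flip to black, move to (10,2). |black|=7
Step 10: on BLACK (10,2): turn L to S, flip to white, move to (11,2). |black|=6
Step 11: on WHITE (11,2): turn R to W, flip to black, move to (11,1). |black|=7
Step 12: on WHITE (11,1): turn R to N, flip to black, move to (10,1). |black|=8
Step 13: on WHITE (10,1): turn R to E, flip to black, move to (10,2). |black|=9
Step 14: on WHITE (10,2): turn R to S, flip to black, move to (11,2). |black|=10

Answer: BLACK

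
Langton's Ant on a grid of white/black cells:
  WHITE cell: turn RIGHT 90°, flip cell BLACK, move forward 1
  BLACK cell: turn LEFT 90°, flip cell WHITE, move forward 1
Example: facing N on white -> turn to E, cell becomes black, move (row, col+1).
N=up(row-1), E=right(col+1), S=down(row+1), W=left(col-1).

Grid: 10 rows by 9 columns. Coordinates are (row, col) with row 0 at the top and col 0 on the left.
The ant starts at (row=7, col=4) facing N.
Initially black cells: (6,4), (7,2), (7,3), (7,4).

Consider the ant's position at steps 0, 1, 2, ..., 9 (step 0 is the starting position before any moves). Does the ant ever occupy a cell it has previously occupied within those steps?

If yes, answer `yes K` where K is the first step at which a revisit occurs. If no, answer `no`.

Answer: yes 8

Derivation:
Step 1: on BLACK (7,4): turn L to W, flip to white, move to (7,3). |black|=3 — new cell
Step 2: on BLACK (7,3): turn L to S, flip to white, move to (8,3). |black|=2 — new cell
Step 3: on WHITE (8,3): turn R to W, flip to black, move to (8,2). |black|=3 — new cell
Step 4: on WHITE (8,2): turn R to N, flip to black, move to (7,2). |black|=4 — new cell
Step 5: on BLACK (7,2): turn L to W, flip to white, move to (7,1). |black|=3 — new cell
Step 6: on WHITE (7,1): turn R to N, flip to black, move to (6,1). |black|=4 — new cell
Step 7: on WHITE (6,1): turn R to E, flip to black, move to (6,2). |black|=5 — new cell
Step 8: on WHITE (6,2): turn R to S, flip to black, move to (7,2). |black|=6 — REVISIT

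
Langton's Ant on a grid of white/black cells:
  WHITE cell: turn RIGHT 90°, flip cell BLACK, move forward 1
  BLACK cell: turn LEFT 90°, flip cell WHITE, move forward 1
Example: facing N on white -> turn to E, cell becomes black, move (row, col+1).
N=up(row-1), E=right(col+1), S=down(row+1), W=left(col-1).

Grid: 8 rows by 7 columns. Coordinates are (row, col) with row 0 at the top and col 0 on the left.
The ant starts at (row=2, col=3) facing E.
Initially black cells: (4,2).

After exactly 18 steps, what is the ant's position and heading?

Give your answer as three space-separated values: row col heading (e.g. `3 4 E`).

Answer: 1 2 W

Derivation:
Step 1: on WHITE (2,3): turn R to S, flip to black, move to (3,3). |black|=2
Step 2: on WHITE (3,3): turn R to W, flip to black, move to (3,2). |black|=3
Step 3: on WHITE (3,2): turn R to N, flip to black, move to (2,2). |black|=4
Step 4: on WHITE (2,2): turn R to E, flip to black, move to (2,3). |black|=5
Step 5: on BLACK (2,3): turn L to N, flip to white, move to (1,3). |black|=4
Step 6: on WHITE (1,3): turn R to E, flip to black, move to (1,4). |black|=5
Step 7: on WHITE (1,4): turn R to S, flip to black, move to (2,4). |black|=6
Step 8: on WHITE (2,4): turn R to W, flip to black, move to (2,3). |black|=7
Step 9: on WHITE (2,3): turn R to N, flip to black, move to (1,3). |black|=8
Step 10: on BLACK (1,3): turn L to W, flip to white, move to (1,2). |black|=7
Step 11: on WHITE (1,2): turn R to N, flip to black, move to (0,2). |black|=8
Step 12: on WHITE (0,2): turn R to E, flip to black, move to (0,3). |black|=9
Step 13: on WHITE (0,3): turn R to S, flip to black, move to (1,3). |black|=10
Step 14: on WHITE (1,3): turn R to W, flip to black, move to (1,2). |black|=11
Step 15: on BLACK (1,2): turn L to S, flip to white, move to (2,2). |black|=10
Step 16: on BLACK (2,2): turn L to E, flip to white, move to (2,3). |black|=9
Step 17: on BLACK (2,3): turn L to N, flip to white, move to (1,3). |black|=8
Step 18: on BLACK (1,3): turn L to W, flip to white, move to (1,2). |black|=7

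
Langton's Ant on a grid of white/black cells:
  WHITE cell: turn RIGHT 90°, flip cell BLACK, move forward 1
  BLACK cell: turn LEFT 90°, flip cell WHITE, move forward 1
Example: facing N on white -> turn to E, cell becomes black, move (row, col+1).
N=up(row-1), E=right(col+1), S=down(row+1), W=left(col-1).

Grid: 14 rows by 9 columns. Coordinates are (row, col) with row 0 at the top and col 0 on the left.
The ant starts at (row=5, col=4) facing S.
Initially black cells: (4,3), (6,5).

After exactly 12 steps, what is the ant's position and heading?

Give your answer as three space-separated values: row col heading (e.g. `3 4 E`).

Step 1: on WHITE (5,4): turn R to W, flip to black, move to (5,3). |black|=3
Step 2: on WHITE (5,3): turn R to N, flip to black, move to (4,3). |black|=4
Step 3: on BLACK (4,3): turn L to W, flip to white, move to (4,2). |black|=3
Step 4: on WHITE (4,2): turn R to N, flip to black, move to (3,2). |black|=4
Step 5: on WHITE (3,2): turn R to E, flip to black, move to (3,3). |black|=5
Step 6: on WHITE (3,3): turn R to S, flip to black, move to (4,3). |black|=6
Step 7: on WHITE (4,3): turn R to W, flip to black, move to (4,2). |black|=7
Step 8: on BLACK (4,2): turn L to S, flip to white, move to (5,2). |black|=6
Step 9: on WHITE (5,2): turn R to W, flip to black, move to (5,1). |black|=7
Step 10: on WHITE (5,1): turn R to N, flip to black, move to (4,1). |black|=8
Step 11: on WHITE (4,1): turn R to E, flip to black, move to (4,2). |black|=9
Step 12: on WHITE (4,2): turn R to S, flip to black, move to (5,2). |black|=10

Answer: 5 2 S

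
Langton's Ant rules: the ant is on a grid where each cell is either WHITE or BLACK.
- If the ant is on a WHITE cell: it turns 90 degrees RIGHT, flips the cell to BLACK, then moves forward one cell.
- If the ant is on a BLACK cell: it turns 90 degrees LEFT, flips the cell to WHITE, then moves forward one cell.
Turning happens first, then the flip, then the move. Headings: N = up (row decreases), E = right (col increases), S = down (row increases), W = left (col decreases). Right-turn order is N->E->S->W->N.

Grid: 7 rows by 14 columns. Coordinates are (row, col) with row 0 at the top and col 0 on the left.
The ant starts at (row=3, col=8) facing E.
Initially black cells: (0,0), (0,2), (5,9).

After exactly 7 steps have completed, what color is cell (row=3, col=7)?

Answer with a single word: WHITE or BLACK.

Step 1: on WHITE (3,8): turn R to S, flip to black, move to (4,8). |black|=4
Step 2: on WHITE (4,8): turn R to W, flip to black, move to (4,7). |black|=5
Step 3: on WHITE (4,7): turn R to N, flip to black, move to (3,7). |black|=6
Step 4: on WHITE (3,7): turn R to E, flip to black, move to (3,8). |black|=7
Step 5: on BLACK (3,8): turn L to N, flip to white, move to (2,8). |black|=6
Step 6: on WHITE (2,8): turn R to E, flip to black, move to (2,9). |black|=7
Step 7: on WHITE (2,9): turn R to S, flip to black, move to (3,9). |black|=8

Answer: BLACK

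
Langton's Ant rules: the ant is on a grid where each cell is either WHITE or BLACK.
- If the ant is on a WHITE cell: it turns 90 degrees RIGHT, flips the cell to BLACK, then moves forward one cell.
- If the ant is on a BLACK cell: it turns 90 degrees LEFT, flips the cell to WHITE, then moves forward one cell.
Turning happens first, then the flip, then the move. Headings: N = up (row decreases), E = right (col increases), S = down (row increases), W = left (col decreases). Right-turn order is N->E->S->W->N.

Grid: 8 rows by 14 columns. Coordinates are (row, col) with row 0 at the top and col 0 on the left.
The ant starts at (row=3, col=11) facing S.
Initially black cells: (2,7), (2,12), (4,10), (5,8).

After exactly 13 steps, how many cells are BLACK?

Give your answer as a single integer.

Answer: 7

Derivation:
Step 1: on WHITE (3,11): turn R to W, flip to black, move to (3,10). |black|=5
Step 2: on WHITE (3,10): turn R to N, flip to black, move to (2,10). |black|=6
Step 3: on WHITE (2,10): turn R to E, flip to black, move to (2,11). |black|=7
Step 4: on WHITE (2,11): turn R to S, flip to black, move to (3,11). |black|=8
Step 5: on BLACK (3,11): turn L to E, flip to white, move to (3,12). |black|=7
Step 6: on WHITE (3,12): turn R to S, flip to black, move to (4,12). |black|=8
Step 7: on WHITE (4,12): turn R to W, flip to black, move to (4,11). |black|=9
Step 8: on WHITE (4,11): turn R to N, flip to black, move to (3,11). |black|=10
Step 9: on WHITE (3,11): turn R to E, flip to black, move to (3,12). |black|=11
Step 10: on BLACK (3,12): turn L to N, flip to white, move to (2,12). |black|=10
Step 11: on BLACK (2,12): turn L to W, flip to white, move to (2,11). |black|=9
Step 12: on BLACK (2,11): turn L to S, flip to white, move to (3,11). |black|=8
Step 13: on BLACK (3,11): turn L to E, flip to white, move to (3,12). |black|=7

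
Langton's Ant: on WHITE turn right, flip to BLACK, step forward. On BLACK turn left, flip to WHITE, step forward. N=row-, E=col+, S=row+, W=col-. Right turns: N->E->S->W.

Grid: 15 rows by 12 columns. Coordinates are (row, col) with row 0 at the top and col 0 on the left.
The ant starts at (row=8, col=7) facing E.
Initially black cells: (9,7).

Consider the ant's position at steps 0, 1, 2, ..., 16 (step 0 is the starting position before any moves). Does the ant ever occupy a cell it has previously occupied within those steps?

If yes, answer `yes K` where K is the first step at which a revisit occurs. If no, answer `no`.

Step 1: on WHITE (8,7): turn R to S, flip to black, move to (9,7). |black|=2 — new cell
Step 2: on BLACK (9,7): turn L to E, flip to white, move to (9,8). |black|=1 — new cell
Step 3: on WHITE (9,8): turn R to S, flip to black, move to (10,8). |black|=2 — new cell
Step 4: on WHITE (10,8): turn R to W, flip to black, move to (10,7). |black|=3 — new cell
Step 5: on WHITE (10,7): turn R to N, flip to black, move to (9,7). |black|=4 — REVISIT

Answer: yes 5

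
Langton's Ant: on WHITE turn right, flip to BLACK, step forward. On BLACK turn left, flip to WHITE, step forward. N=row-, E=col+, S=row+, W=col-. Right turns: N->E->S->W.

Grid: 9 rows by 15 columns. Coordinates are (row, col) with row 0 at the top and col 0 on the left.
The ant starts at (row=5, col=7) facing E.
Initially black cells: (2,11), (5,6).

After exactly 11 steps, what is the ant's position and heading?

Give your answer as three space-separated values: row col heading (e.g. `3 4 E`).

Step 1: on WHITE (5,7): turn R to S, flip to black, move to (6,7). |black|=3
Step 2: on WHITE (6,7): turn R to W, flip to black, move to (6,6). |black|=4
Step 3: on WHITE (6,6): turn R to N, flip to black, move to (5,6). |black|=5
Step 4: on BLACK (5,6): turn L to W, flip to white, move to (5,5). |black|=4
Step 5: on WHITE (5,5): turn R to N, flip to black, move to (4,5). |black|=5
Step 6: on WHITE (4,5): turn R to E, flip to black, move to (4,6). |black|=6
Step 7: on WHITE (4,6): turn R to S, flip to black, move to (5,6). |black|=7
Step 8: on WHITE (5,6): turn R to W, flip to black, move to (5,5). |black|=8
Step 9: on BLACK (5,5): turn L to S, flip to white, move to (6,5). |black|=7
Step 10: on WHITE (6,5): turn R to W, flip to black, move to (6,4). |black|=8
Step 11: on WHITE (6,4): turn R to N, flip to black, move to (5,4). |black|=9

Answer: 5 4 N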